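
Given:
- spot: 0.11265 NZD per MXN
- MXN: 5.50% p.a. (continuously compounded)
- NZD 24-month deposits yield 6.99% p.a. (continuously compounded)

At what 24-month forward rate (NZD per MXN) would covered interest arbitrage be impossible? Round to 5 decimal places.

T = 2 years.
NZD growth factor: e^(0.0699×2) = 1.1500438.
MXN accumulates by e^(0.0550×2) = 1.1162781.
CIP: F = S · (grow NZD)/(grow MXN) = 0.11265 × 1.1500438/1.1162781 = 0.1160575 NZD per MXN.

0.11606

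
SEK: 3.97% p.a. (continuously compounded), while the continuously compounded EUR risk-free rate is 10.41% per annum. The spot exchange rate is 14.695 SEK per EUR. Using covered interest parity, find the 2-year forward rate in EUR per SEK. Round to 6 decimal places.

0.077405

T = 2 years.
SEK accumulates by e^(0.0397×2) = 1.0826373.
EUR accumulates by e^(0.1041×2) = 1.2314594.
Forward (SEK per EUR) = 14.695 × 1.0826373 / 1.2314594 = 12.91911.
Quoted the other way: 1/12.91911 = 0.077405 EUR per SEK.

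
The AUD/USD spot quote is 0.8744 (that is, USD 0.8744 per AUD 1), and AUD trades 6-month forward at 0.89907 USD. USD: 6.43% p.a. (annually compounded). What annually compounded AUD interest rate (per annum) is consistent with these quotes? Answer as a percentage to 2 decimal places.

0.67%

T = 6/12 years.
CIP gives F = S · g_USD/g_AUD, so g_USD/g_AUD = 0.89907/0.8744 = 1.0282136.
USD growth factor: (1 + 0.0643)^(6/12) = 1.0316492.
That pins the AUD growth at 1.0033413.
Annualise: 1.0033413^(12/6) − 1 = 0.006694 = 0.67%.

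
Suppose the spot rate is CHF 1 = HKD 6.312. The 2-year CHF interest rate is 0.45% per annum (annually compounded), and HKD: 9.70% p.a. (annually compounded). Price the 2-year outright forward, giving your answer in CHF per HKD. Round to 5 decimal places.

T = 2 years.
Growth of 1 HKD over T: (1 + 0.0970)^2 = 1.203409.
Growth of 1 CHF over T: (1 + 0.0045)^2 = 1.0090202.
CIP: F = S · (grow HKD)/(grow CHF) = 6.312 × 1.203409/1.0090202 = 7.528013 HKD per CHF.
Quoted the other way: 1/7.528013 = 0.13284 CHF per HKD.

0.13284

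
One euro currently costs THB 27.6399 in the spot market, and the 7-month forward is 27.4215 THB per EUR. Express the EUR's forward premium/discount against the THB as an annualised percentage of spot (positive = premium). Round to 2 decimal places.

T = 7/12 years.
(F − S)/S = (27.4215 − 27.6399)/27.6399 = -0.0079016.
Per annum: -0.0079016 / (7/12) = -0.013546 = -1.35%.

-1.35%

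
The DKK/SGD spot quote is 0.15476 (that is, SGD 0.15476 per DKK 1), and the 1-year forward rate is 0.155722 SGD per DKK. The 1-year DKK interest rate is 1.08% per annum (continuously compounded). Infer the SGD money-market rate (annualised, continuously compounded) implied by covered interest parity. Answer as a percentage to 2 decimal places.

T = 1 year.
CIP gives F = S · g_SGD/g_DKK, so g_SGD/g_DKK = 0.155722/0.15476 = 1.0062161.
DKK growth factor: e^(0.0108×1) = 1.0108585.
So the SGD growth factor = 1.0171421.
Take logs: ln 1.0171421 / 1 = 0.016997, so 1.70%.

1.70%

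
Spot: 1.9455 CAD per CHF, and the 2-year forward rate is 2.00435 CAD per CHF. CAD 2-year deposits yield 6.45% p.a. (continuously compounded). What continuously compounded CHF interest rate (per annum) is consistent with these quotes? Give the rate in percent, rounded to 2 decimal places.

T = 2 years.
F/S = 2.00435/1.9455 = 1.0302493 = (growth of CAD) / (growth of CHF).
CAD growth factor: e^(0.0645×2) = 1.1376901.
So the CHF growth factor = 1.1042862.
r = ln(1.1042862)/2 = 0.049600 → 4.96%.

4.96%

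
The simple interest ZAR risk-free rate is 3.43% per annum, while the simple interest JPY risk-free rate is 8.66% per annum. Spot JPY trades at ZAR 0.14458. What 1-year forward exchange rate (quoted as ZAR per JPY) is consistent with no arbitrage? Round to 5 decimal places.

T = 1 year.
Growth of 1 ZAR over T: 1 + 0.0343×1 = 1.034300.
JPY growth factor: 1 + 0.0866×1 = 1.086600.
Forward (ZAR per JPY) = 0.14458 × 1.034300 / 1.086600 = 0.1376211.

0.13762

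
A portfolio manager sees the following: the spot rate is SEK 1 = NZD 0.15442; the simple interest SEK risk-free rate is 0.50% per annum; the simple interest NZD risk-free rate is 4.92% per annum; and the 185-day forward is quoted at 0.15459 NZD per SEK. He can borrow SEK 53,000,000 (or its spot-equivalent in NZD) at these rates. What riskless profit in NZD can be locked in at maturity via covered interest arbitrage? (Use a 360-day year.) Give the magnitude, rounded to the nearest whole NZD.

NZD 176,863

T = 185/360 years.
Invest the SEK and cover forward: 53,000,000 × 1.002569444 × 0.15459 = NZD 8,214,322.15.
Convert at spot and invest in NZD: 53,000,000 × 0.15442 × 1.025283333 = NZD 8,391,185.37.
The quoted forward undervalues SEK, so borrow SEK, convert to NZD at spot, deposit the NZD at 4.92%, and buy SEK forward at 0.15459 to cover the loan.
The gap between the two covered legs is NZD 176,863.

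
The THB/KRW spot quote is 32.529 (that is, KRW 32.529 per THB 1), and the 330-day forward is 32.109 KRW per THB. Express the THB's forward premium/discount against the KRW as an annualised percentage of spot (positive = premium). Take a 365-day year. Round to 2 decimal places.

T = 330/365 years.
THB trades forward at -1.29116% vs spot over the period.
×(1/T) gives -1.43% p.a.

-1.43%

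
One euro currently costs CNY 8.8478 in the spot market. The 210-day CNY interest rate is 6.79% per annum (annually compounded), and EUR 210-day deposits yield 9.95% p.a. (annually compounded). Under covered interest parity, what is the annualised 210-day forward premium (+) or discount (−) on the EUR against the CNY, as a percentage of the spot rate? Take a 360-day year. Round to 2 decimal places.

T = 210/360 years.
CIP forward (CNY per EUR) = 8.8478 × 1.0390653/1.0568919 = 8.6985641.
Annualised premium = (F − S)/S × (1/T) = (8.6985641 − 8.8478)/8.8478 ÷ (210/360) = -2.89%.

-2.89%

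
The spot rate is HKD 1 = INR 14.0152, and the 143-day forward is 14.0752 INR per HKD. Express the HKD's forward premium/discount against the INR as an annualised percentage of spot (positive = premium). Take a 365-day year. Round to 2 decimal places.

+1.09%

T = 143/365 years.
Period premium: (14.0752 − 14.0152)/14.0152 = 0.0042811.
×(1/T) gives 1.09% p.a.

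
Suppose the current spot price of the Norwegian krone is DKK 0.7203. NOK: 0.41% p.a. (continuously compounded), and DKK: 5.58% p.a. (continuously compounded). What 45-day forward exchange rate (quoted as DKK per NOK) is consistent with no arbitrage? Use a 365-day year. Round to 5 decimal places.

0.72491

T = 45/365 years.
Growth of 1 DKK over T: e^(0.0558×45/365) = 1.0069032.
NOK accumulates by e^(0.0041×45/365) = 1.0005056.
CIP: F = S · (grow DKK)/(grow NOK) = 0.7203 × 1.0069032/1.0005056 = 0.7249059 DKK per NOK.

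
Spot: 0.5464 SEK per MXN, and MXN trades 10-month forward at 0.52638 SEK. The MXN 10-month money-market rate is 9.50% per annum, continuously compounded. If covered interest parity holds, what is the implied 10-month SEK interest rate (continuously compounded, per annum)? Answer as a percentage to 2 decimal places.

T = 10/12 years.
By CIP, F/S equals the SEK-to-MXN growth ratio: 0.52638/0.5464 = 0.9633602.
The MXN side grows by e^(0.0950×10/12) = 1.0823847.
That pins the SEK growth at 1.0427263.
r = ln(1.0427263)/(10/12) = 0.050206 → 5.02%.

5.02%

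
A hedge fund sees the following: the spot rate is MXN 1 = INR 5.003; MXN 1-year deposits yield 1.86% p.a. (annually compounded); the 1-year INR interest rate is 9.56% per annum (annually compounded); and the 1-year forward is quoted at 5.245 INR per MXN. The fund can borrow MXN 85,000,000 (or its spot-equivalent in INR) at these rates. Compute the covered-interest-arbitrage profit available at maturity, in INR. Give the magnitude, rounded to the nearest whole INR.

T = 1 year.
Keep in MXN, deliver into the forward: 85,000,000·1.018600·5.245 = INR 454,117,345.00.
Swap to INR now, deposit: 85,000,000·5.003·1.095600 = INR 465,909,378.00.
The quoted forward undervalues MXN, so borrow MXN, convert to INR at spot, deposit the INR at 9.56%, and buy MXN forward at 5.245 to cover the loan.
Arbitrage profit = |454,117,345.00 − 465,909,378.00| = INR 11,792,033.

INR 11,792,033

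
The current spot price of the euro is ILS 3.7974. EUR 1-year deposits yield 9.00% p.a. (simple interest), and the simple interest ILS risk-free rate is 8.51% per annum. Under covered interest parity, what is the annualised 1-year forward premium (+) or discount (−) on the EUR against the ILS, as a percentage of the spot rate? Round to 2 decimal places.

-0.45%

T = 1 year.
F = S · g_ILS/g_EUR = 3.7974 × 1.085100/1.090000 = 3.7803291.
(F − S)/S ÷ T = (3.7803291 − 3.7974)/3.7974/1 = -0.004495 → -0.45%.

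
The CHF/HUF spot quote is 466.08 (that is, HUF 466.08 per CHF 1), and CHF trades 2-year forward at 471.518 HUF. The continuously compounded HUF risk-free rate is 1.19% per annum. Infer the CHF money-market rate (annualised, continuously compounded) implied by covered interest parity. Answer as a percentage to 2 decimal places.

0.61%

T = 2 years.
F/S = 471.518/466.08 = 1.0116675 = (growth of HUF) / (growth of CHF).
The HUF side grows by e^(0.0119×2) = 1.0240855.
Hence g_CHF = 1.0122748.
r = ln(1.0122748)/2 = 0.006100 → 0.61%.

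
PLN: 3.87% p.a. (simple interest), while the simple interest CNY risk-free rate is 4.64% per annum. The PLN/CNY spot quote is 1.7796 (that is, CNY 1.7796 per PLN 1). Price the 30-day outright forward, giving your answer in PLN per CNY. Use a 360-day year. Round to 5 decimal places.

T = 30/360 years.
CNY growth factor: 1 + 0.0464×30/360 = 1.0038667.
PLN growth factor: 1 + 0.0387×30/360 = 1.003225.
So F = 1.7796 × 1.0038667 / 1.003225 = 1.780738 (CNY/PLN).
Quoted the other way: 1/1.780738 = 0.56156 PLN per CNY.

0.56156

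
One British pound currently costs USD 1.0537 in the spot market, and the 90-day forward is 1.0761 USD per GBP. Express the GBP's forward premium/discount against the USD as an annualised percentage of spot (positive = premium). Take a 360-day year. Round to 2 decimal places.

T = 90/360 years.
Period premium: (1.0761 − 1.0537)/1.0537 = 0.0212584.
Per annum: 0.0212584 / (90/360) = 0.085034 = 8.50%.

+8.50%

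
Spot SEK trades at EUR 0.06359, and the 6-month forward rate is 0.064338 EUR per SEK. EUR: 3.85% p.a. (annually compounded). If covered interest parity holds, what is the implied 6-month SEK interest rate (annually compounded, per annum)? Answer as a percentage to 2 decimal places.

T = 6/12 years.
By CIP, F/S equals the EUR-to-SEK growth ratio: 0.064338/0.06359 = 1.0117629.
The EUR side grows by (1 + 0.0385)^(6/12) = 1.0190682.
So the SEK growth factor = 1.0072204.
Annualise: 1.0072204^(12/6) − 1 = 0.014493 = 1.45%.

1.45%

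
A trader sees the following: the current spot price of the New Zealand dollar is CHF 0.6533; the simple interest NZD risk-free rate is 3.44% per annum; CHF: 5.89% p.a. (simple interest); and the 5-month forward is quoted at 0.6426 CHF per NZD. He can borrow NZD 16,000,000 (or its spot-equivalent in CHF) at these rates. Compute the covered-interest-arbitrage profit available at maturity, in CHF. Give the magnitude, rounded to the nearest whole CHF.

CHF 280,360

T = 5/12 years.
Keep in NZD, deliver into the forward: 16,000,000·1.0143333333·0.6426 = CHF 10,428,969.60.
Swap to CHF now, deposit: 16,000,000·0.6533·1.0245416667 = CHF 10,709,329.13.
The quoted forward undervalues NZD, so borrow NZD, convert to CHF at spot, deposit the CHF at 5.89%, and buy NZD forward at 0.6426 to cover the loan.
The gap between the two covered legs is CHF 280,360.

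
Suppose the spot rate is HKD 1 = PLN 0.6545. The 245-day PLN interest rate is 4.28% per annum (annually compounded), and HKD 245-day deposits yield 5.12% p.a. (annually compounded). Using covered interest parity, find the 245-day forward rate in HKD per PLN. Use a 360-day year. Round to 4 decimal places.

1.5362

T = 245/360 years.
PLN accumulates by (1 + 0.0428)^(245/360) = 1.0289323.
HKD growth factor: (1 + 0.0512)^(245/360) = 1.0345657.
CIP: F = S · (grow PLN)/(grow HKD) = 0.6545 × 1.0289323/1.0345657 = 0.6509361 PLN per HKD.
Quoted the other way: 1/0.6509361 = 1.5362 HKD per PLN.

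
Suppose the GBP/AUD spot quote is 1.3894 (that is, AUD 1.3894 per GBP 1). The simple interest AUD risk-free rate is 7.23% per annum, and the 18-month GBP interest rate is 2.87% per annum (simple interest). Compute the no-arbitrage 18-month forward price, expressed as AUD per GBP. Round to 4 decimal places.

1.4765

T = 18/12 years.
AUD growth factor: 1 + 0.0723×18/12 = 1.108450.
Growth of 1 GBP over T: 1 + 0.0287×18/12 = 1.043050.
CIP: F = S · (grow AUD)/(grow GBP) = 1.3894 × 1.108450/1.043050 = 1.476516 AUD per GBP.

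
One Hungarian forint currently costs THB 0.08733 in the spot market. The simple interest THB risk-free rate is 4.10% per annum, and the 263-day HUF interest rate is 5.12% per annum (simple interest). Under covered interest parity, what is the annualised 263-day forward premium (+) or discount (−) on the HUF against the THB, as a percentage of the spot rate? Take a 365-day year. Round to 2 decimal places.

-0.98%

T = 263/365 years.
No-arbitrage forward: 0.08733 × 1.0295425 / 1.0368921 = 0.08671100 THB/HUF.
(F − S)/S ÷ T = (0.08671100 − 0.08733)/0.08733/(263/365) = -0.009837 → -0.98%.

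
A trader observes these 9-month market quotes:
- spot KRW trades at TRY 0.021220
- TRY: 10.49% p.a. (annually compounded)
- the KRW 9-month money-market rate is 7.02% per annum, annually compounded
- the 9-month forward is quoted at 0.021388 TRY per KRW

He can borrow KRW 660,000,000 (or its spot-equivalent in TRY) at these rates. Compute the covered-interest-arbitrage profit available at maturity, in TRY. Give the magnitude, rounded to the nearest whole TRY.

T = 9/12 years.
Invest the KRW and cover forward: 660,000,000 × 1.0522009994 × 0.021388 = TRY 14,852,953.48.
Convert at spot and invest in TRY: 660,000,000 × 0.021220 × 1.077685973 = TRY 15,093,207.59.
The quoted forward undervalues KRW, so borrow KRW, convert to TRY at spot, deposit the TRY at 10.49%, and buy KRW forward at 0.021388 to cover the loan.
Profit = 15,093,207.59 − 14,852,953.48 = TRY 240,254.

TRY 240,254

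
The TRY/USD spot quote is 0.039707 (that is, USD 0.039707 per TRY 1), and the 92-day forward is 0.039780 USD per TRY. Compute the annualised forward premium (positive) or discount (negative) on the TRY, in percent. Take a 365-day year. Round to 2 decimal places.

+0.73%

T = 92/365 years.
TRY trades forward at +0.18385% vs spot over the period.
×(1/T) gives 0.73% p.a.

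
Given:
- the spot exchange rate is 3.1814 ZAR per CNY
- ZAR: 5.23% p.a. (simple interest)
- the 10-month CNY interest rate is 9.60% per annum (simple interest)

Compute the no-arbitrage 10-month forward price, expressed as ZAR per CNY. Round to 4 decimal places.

3.0741

T = 10/12 years.
Growth of 1 ZAR over T: 1 + 0.0523×10/12 = 1.0435833.
CNY accumulates by 1 + 0.0960×10/12 = 1.080000.
CIP: F = S · (grow ZAR)/(grow CNY) = 3.1814 × 1.0435833/1.080000 = 3.074126 ZAR per CNY.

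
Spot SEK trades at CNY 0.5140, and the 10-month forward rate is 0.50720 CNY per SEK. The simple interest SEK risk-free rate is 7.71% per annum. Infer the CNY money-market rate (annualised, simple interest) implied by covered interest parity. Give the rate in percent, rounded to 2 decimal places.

T = 10/12 years.
By CIP, F/S equals the CNY-to-SEK growth ratio: 0.5072/0.514 = 0.9867704.
SEK growth factor: 1 + 0.0771×10/12 = 1.064250.
Hence g_CNY = 1.0501704.
(1.0501704 − 1)/T = 0.060204, i.e. 6.02%.

6.02%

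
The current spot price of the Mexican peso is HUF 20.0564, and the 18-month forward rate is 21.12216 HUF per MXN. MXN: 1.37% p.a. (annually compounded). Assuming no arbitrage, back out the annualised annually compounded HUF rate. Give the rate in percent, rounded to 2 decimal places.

4.93%

T = 18/12 years.
By CIP, F/S equals the HUF-to-MXN growth ratio: 21.12216/20.0564 = 1.0531382.
The MXN side grows by (1 + 0.0137)^(18/12) = 1.0206202.
So the HUF growth factor = 1.0748541.
Annualise: 1.0748541^(12/18) − 1 = 0.049300 = 4.93%.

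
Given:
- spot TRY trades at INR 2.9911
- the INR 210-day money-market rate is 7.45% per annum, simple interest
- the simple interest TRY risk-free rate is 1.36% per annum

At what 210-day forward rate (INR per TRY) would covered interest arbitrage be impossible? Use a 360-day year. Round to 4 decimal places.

T = 210/360 years.
INR accumulates by 1 + 0.0745×210/360 = 1.0434583.
TRY growth factor: 1 + 0.0136×210/360 = 1.0079333.
Forward (INR per TRY) = 2.9911 × 1.0434583 / 1.0079333 = 3.096522.

3.0965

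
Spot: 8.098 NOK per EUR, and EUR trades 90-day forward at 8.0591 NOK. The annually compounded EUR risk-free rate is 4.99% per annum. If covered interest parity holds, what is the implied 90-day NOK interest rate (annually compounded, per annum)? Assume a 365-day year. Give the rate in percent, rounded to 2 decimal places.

2.96%

T = 90/365 years.
By CIP, F/S equals the NOK-to-EUR growth ratio: 8.0591/8.098 = 0.9951963.
The EUR side grows by (1 + 0.0499)^(90/365) = 1.0120793.
Hence g_NOK = 1.0072176.
r = 1.0072176^(365/90) − 1 = 0.029596 → 2.96%.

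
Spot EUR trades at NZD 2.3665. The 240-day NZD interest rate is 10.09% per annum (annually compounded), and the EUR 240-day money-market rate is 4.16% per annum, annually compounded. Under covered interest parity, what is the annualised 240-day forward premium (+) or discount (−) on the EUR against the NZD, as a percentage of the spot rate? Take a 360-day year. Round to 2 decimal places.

T = 240/360 years.
No-arbitrage forward: 2.3665 × 1.0661834 / 1.0275445 = 2.4554878 NZD/EUR.
(F − S)/S ÷ T = (2.4554878 − 2.3665)/2.3665/(240/360) = 0.056405 → 5.64%.

+5.64%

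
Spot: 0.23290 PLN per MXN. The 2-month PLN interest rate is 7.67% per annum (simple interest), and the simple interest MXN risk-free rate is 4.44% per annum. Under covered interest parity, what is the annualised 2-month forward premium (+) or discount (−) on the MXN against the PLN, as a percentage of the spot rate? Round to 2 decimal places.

+3.21%

T = 2/12 years.
CIP forward (PLN per MXN) = 0.2329 × 1.0127833/1.007400 = 0.23414456.
(F − S)/S ÷ T = (0.23414456 − 0.2329)/0.2329/(2/12) = 0.032063 → 3.21%.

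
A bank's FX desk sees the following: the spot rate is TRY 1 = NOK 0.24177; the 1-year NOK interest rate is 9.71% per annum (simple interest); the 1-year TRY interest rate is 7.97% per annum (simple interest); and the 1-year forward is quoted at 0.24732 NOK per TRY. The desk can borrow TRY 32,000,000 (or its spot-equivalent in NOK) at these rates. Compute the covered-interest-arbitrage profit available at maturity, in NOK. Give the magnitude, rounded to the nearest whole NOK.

T = 1 year.
Keep in TRY, deliver into the forward: 32,000,000·1.079700·0.24732 = NOK 8,545,004.93.
Swap to NOK now, deposit: 32,000,000·0.24177·1.097100 = NOK 8,487,867.74.
The quoted forward overvalues TRY, so borrow NOK, buy TRY at spot, deposit the TRY at 7.97%, and sell the proceeds forward at 0.24732.
Arbitrage profit = |8,545,004.93 − 8,487,867.74| = NOK 57,137.

NOK 57,137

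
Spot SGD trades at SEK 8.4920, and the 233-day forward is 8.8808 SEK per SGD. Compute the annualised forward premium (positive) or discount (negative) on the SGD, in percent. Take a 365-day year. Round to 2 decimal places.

T = 233/365 years.
(F − S)/S = (8.8808 − 8.492)/8.492 = 0.0457843.
Annualise by dividing by T: 0.0457843 / (233/365) = 0.071722 → 7.17%.

+7.17%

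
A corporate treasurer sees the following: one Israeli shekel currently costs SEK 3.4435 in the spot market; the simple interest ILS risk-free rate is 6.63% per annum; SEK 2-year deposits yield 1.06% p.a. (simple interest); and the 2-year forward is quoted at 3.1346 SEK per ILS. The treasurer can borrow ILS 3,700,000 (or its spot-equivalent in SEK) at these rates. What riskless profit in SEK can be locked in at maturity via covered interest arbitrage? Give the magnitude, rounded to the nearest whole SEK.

SEK 124,859

T = 2 years.
Keep in ILS, deliver into the forward: 3,700,000·1.132600·3.1346 = SEK 13,135,917.45.
Swap to SEK now, deposit: 3,700,000·3.4435·1.021200 = SEK 13,011,058.14.
The quoted forward overvalues ILS, so borrow SEK, buy ILS at spot, deposit the ILS at 6.63%, and sell the proceeds forward at 3.1346.
Profit = 13,135,917.45 − 13,011,058.14 = SEK 124,859.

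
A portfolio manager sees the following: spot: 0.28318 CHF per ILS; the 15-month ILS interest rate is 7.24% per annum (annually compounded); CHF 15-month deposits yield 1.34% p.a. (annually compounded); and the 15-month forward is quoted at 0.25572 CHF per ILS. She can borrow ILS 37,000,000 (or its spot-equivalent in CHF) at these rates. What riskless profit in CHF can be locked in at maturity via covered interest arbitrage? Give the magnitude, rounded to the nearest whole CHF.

T = 15/12 years.
Keep in ILS, deliver into the forward: 37,000,000·1.0913046523·0.25572 = CHF 10,325,531.75.
Swap to CHF now, deposit: 37,000,000·0.28318·1.0167779628 = CHF 10,653,453.79.
The quoted forward undervalues ILS, so borrow ILS, convert to CHF at spot, deposit the CHF at 1.34%, and buy ILS forward at 0.25572 to cover the loan.
Profit = 10,653,453.79 − 10,325,531.75 = CHF 327,922.

CHF 327,922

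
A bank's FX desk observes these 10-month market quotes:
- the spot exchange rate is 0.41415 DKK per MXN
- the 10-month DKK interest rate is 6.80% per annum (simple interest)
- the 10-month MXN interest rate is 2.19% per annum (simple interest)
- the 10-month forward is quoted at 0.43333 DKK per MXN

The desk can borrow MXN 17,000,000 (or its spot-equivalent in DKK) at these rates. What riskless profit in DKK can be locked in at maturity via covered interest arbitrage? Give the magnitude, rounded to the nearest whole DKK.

DKK 61,536

T = 10/12 years.
Route A — deposit MXN, sell forward: 17,000,000 × 1.018250 × 0.43333 = DKK 7,501,050.63.
Route B — convert at spot, deposit DKK: 17,000,000 × 0.41415 × 1.056666667 = DKK 7,439,514.50.
The quoted forward overvalues MXN, so borrow DKK, buy MXN at spot, deposit the MXN at 2.19%, and sell the proceeds forward at 0.43333.
Profit = 7,501,050.63 − 7,439,514.50 = DKK 61,536.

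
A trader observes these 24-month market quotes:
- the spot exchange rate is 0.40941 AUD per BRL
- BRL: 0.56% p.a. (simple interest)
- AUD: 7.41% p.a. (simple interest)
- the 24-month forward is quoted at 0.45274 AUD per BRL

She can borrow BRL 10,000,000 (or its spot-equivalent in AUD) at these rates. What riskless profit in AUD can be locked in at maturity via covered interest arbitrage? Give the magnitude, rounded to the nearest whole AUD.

T = 2 years.
Route A — deposit BRL, sell forward: 10,000,000 × 1.011200 × 0.45274 = AUD 4,578,106.88.
Route B — convert at spot, deposit AUD: 10,000,000 × 0.40941 × 1.148200 = AUD 4,700,845.62.
The quoted forward undervalues BRL, so borrow BRL, convert to AUD at spot, deposit the AUD at 7.41%, and buy BRL forward at 0.45274 to cover the loan.
Arbitrage profit = |4,578,106.88 − 4,700,845.62| = AUD 122,739.

AUD 122,739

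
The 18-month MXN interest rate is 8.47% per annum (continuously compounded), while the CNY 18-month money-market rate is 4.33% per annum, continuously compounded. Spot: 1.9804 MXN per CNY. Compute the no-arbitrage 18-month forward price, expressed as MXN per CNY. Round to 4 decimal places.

2.1073

T = 18/12 years.
MXN accumulates by e^(0.0847×18/12) = 1.1354738.
CNY accumulates by e^(0.0433×18/12) = 1.0671057.
So F = 1.9804 × 1.1354738 / 1.0671057 = 2.107282 (MXN/CNY).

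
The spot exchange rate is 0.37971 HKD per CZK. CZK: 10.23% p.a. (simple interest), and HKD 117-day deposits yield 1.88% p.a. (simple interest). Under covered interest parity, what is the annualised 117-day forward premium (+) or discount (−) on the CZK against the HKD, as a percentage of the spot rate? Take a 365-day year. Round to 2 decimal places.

T = 117/365 years.
No-arbitrage forward: 0.37971 × 1.0060263 / 1.0327921 = 0.36986945 HKD/CZK.
Annualised premium = (F − S)/S × (1/T) = (0.36986945 − 0.37971)/0.37971 ÷ (117/365) = -8.08%.

-8.08%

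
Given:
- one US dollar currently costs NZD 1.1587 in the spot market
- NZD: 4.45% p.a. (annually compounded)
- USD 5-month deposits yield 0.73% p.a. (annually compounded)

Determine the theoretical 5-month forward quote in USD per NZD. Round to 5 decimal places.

0.85009

T = 5/12 years.
Growth of 1 NZD over T: (1 + 0.0445)^(5/12) = 1.0183065.
USD growth factor: (1 + 0.0073)^(5/12) = 1.0030352.
Forward (NZD per USD) = 1.1587 × 1.0183065 / 1.0030352 = 1.176341.
Invert for USD per NZD: 1 / 1.176341 = 0.85009.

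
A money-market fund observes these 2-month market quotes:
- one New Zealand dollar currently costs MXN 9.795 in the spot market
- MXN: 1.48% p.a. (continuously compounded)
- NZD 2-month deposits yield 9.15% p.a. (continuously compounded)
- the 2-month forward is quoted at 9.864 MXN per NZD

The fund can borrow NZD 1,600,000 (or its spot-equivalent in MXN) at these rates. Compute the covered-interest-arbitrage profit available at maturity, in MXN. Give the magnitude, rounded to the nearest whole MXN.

T = 2/12 years.
Invest the NZD and cover forward: 1,600,000 × 1.0153668746 × 9.864 = MXN 16,024,926.16.
Convert at spot and invest in MXN: 1,600,000 × 9.795 × 1.0024697114 = MXN 15,710,705.32.
The quoted forward overvalues NZD, so borrow MXN, buy NZD at spot, deposit the NZD at 9.15%, and sell the proceeds forward at 9.864.
The gap between the two covered legs is MXN 314,221.

MXN 314,221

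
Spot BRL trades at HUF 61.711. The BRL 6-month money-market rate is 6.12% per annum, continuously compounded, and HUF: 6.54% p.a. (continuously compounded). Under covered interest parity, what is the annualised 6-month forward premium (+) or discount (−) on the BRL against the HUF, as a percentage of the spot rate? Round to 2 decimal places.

+0.42%

T = 6/12 years.
No-arbitrage forward: 61.711 × 1.0332405 / 1.031073 = 61.840728 HUF/BRL.
(F − S)/S ÷ T = (61.840728 − 61.711)/61.711/(6/12) = 0.004204 → 0.42%.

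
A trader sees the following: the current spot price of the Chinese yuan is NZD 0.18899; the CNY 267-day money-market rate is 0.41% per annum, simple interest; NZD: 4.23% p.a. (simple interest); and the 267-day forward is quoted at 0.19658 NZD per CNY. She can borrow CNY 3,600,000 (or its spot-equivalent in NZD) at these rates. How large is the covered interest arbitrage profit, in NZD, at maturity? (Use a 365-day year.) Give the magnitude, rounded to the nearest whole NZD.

NZD 8,394

T = 267/365 years.
Invest the CNY and cover forward: 3,600,000 × 1.00299918 × 0.19658 = NZD 709,810.48.
Convert at spot and invest in NZD: 3,600,000 × 0.18899 × 1.03094274 = NZD 701,416.33.
The quoted forward overvalues CNY, so borrow NZD, buy CNY at spot, deposit the CNY at 0.41%, and sell the proceeds forward at 0.19658.
Arbitrage profit = |709,810.48 − 701,416.33| = NZD 8,394.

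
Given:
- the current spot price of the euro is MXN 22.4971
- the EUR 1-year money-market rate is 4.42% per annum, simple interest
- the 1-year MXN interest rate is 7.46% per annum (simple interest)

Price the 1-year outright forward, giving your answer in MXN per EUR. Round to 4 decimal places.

23.1521

T = 1 year.
MXN accumulates by 1 + 0.0746×1 = 1.074600.
EUR growth factor: 1 + 0.0442×1 = 1.044200.
So F = 22.4971 × 1.074600 / 1.044200 = 23.152062 (MXN/EUR).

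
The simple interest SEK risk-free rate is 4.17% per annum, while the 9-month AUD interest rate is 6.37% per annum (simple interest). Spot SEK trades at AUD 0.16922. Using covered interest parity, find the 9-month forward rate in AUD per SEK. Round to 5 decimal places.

T = 9/12 years.
AUD accumulates by 1 + 0.0637×9/12 = 1.047775.
Growth of 1 SEK over T: 1 + 0.0417×9/12 = 1.031275.
Forward (AUD per SEK) = 0.16922 × 1.047775 / 1.031275 = 0.1719275.

0.17193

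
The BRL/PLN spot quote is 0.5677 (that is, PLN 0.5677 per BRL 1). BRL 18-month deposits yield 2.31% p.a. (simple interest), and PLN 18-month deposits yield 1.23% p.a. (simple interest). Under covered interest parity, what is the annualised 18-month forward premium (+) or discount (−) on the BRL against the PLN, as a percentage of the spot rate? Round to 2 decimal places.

T = 18/12 years.
F = S · g_PLN/g_BRL = 0.5677 × 1.018450/1.034650 = 0.5588113.
(F − S)/S ÷ T = (0.5588113 − 0.5677)/0.5677/(18/12) = -0.010438 → -1.04%.

-1.04%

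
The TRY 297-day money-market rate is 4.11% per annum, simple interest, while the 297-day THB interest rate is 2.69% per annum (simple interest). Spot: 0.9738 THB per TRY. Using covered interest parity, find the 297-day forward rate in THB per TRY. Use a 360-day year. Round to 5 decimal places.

T = 297/360 years.
Growth of 1 THB over T: 1 + 0.0269×297/360 = 1.0221925.
TRY growth factor: 1 + 0.0411×297/360 = 1.0339075.
So F = 0.9738 × 1.0221925 / 1.0339075 = 0.9627661 (THB/TRY).

0.96277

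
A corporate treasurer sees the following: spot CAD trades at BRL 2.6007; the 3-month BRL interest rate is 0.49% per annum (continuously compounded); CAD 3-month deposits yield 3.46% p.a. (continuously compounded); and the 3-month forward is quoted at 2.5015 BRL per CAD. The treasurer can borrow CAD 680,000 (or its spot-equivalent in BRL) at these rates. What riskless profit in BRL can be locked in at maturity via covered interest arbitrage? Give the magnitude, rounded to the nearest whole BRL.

BRL 54,846

T = 3/12 years.
Invest the CAD and cover forward: 680,000 × 1.008687519 × 2.5015 = BRL 1,715,797.64.
Convert at spot and invest in BRL: 680,000 × 2.6007 × 1.001225751 = BRL 1,770,643.71.
The quoted forward undervalues CAD, so borrow CAD, convert to BRL at spot, deposit the BRL at 0.49%, and buy CAD forward at 2.5015 to cover the loan.
Arbitrage profit = |1,715,797.64 − 1,770,643.71| = BRL 54,846.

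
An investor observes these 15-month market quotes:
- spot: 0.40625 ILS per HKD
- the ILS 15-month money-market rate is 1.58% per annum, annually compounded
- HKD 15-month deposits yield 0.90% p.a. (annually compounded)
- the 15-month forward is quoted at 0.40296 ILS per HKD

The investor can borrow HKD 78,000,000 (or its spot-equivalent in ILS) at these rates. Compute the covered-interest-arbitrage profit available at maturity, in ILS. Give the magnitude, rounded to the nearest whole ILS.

ILS 529,685

T = 15/12 years.
Route A — deposit HKD, sell forward: 78,000,000 × 1.0112626279 × 0.40296 = ILS 31,784,874.31.
Route B — convert at spot, deposit ILS: 78,000,000 × 0.40625 × 1.0197888532 = ILS 32,314,559.29.
The quoted forward undervalues HKD, so borrow HKD, convert to ILS at spot, deposit the ILS at 1.58%, and buy HKD forward at 0.40296 to cover the loan.
Profit = 32,314,559.29 − 31,784,874.31 = ILS 529,685.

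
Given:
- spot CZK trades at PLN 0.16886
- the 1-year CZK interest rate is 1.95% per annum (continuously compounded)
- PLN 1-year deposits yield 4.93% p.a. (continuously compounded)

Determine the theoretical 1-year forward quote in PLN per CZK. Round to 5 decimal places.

0.17397

T = 1 year.
PLN accumulates by e^(0.0493×1) = 1.0505355.
Growth of 1 CZK over T: e^(0.0195×1) = 1.0196914.
CIP: F = S · (grow PLN)/(grow CZK) = 0.16886 × 1.0505355/1.0196914 = 0.1739678 PLN per CZK.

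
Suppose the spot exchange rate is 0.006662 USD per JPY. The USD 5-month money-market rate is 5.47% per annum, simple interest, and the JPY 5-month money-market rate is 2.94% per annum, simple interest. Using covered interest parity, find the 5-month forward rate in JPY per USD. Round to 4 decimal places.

148.5580

T = 5/12 years.
USD accumulates by 1 + 0.0547×5/12 = 1.022791667.
Growth of 1 JPY over T: 1 + 0.0294×5/12 = 1.012250.
So F = 0.006662 × 1.022791667 / 1.012250 = 0.00673137870 (USD/JPY).
Quoted the other way: 1/0.00673137870 = 148.5580 JPY per USD.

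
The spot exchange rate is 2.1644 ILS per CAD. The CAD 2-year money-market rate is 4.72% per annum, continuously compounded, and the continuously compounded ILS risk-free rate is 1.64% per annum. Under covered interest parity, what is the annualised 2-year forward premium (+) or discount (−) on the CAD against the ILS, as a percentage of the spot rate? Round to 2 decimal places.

T = 2 years.
No-arbitrage forward: 2.1644 × 1.0333438 / 1.0989993 = 2.0350962 ILS/CAD.
(F − S)/S ÷ T = (2.0350962 − 2.1644)/2.1644/2 = -0.029871 → -2.99%.

-2.99%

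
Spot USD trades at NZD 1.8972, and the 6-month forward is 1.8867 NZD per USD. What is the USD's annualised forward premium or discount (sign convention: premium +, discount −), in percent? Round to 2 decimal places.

T = 6/12 years.
Period premium: (1.8867 − 1.8972)/1.8972 = -0.0055345.
Annualise by dividing by T: -0.0055345 / (6/12) = -0.011069 → -1.11%.

-1.11%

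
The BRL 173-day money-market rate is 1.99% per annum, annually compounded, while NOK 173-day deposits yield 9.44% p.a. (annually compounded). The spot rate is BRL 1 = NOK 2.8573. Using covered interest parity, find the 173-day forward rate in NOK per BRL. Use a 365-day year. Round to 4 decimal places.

2.9544

T = 173/365 years.
Growth of 1 NOK over T: (1 + 0.0944)^(173/365) = 1.0436825.
BRL growth factor: (1 + 0.0199)^(173/365) = 1.0093832.
CIP: F = S · (grow NOK)/(grow BRL) = 2.8573 × 1.0436825/1.0093832 = 2.954392 NOK per BRL.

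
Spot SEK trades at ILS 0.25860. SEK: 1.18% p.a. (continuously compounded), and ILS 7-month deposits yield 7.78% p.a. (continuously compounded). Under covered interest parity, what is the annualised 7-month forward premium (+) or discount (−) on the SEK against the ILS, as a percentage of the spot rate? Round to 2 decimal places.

+6.73%

T = 7/12 years.
F = S · g_ILS/g_SEK = 0.2586 × 1.0464289/1.0069071 = 0.26875023.
Annualised premium = (F − S)/S × (1/T) = (0.26875023 − 0.2586)/0.2586 ÷ (7/12) = 6.73%.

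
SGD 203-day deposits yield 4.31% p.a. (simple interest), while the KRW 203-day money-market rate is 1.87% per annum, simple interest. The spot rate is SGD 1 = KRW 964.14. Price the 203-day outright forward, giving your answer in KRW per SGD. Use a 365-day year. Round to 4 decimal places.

951.3625

T = 203/365 years.
KRW growth factor: 1 + 0.0187×203/365 = 1.010400274.
SGD accumulates by 1 + 0.0431×203/365 = 1.023970685.
Forward (KRW per SGD) = 964.14 × 1.010400274 / 1.023970685 = 951.362509.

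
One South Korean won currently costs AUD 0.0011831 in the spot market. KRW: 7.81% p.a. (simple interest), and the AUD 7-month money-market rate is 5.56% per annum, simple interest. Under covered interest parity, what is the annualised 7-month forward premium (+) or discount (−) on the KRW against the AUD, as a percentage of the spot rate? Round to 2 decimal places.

T = 7/12 years.
F = S · g_AUD/g_KRW = 0.0011831 × 1.0324333/1.0455583 = 0.0011682484.
Annualised premium = (F − S)/S × (1/T) = (0.0011682484 − 0.0011831)/0.0011831 ÷ (7/12) = -2.15%.

-2.15%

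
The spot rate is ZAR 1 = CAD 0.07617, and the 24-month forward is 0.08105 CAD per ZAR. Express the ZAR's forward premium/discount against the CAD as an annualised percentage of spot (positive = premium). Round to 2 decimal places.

+3.20%

T = 2 years.
(F − S)/S = (0.08105 − 0.07617)/0.07617 = 0.0640672.
Per annum: 0.0640672 / 2 = 0.032034 = 3.20%.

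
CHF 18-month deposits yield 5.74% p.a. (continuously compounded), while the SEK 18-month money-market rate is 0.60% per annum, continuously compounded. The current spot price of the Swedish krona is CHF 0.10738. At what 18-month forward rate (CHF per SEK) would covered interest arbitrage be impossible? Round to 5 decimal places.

0.11599

T = 18/12 years.
CHF accumulates by e^(0.0574×18/12) = 1.0899153.
Growth of 1 SEK over T: e^(0.0060×18/12) = 1.0090406.
Forward (CHF per SEK) = 0.10738 × 1.0899153 / 1.0090406 = 0.1159865.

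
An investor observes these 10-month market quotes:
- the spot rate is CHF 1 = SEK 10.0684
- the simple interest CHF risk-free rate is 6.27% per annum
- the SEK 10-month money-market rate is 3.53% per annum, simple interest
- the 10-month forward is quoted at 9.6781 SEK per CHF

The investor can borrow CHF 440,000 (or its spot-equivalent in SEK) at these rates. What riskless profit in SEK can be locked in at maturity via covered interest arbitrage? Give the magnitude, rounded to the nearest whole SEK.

SEK 79,551

T = 10/12 years.
Route A — deposit CHF, sell forward: 440,000 × 1.052250 × 9.6781 = SEK 4,480,863.52.
Route B — convert at spot, deposit SEK: 440,000 × 10.0684 × 1.029416667 = SEK 4,560,414.66.
The quoted forward undervalues CHF, so borrow CHF, convert to SEK at spot, deposit the SEK at 3.53%, and buy CHF forward at 9.6781 to cover the loan.
Profit = 4,560,414.66 − 4,480,863.52 = SEK 79,551.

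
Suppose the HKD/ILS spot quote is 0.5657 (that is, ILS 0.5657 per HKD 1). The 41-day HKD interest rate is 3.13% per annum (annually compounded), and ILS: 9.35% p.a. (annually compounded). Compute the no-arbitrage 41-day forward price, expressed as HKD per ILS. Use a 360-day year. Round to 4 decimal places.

T = 41/360 years.
Growth of 1 ILS over T: (1 + 0.0935)^(41/360) = 1.0102318.
HKD growth factor: (1 + 0.0313)^(41/360) = 1.0035162.
CIP: F = S · (grow ILS)/(grow HKD) = 0.5657 × 1.0102318/1.0035162 = 0.5694857 ILS per HKD.
Quoted the other way: 1/0.5694857 = 1.7560 HKD per ILS.

1.7560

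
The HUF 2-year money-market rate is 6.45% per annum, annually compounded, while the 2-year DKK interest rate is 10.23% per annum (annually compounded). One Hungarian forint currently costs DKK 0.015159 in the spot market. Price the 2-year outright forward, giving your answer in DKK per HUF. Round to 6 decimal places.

T = 2 years.
DKK growth factor: (1 + 0.1023)^2 = 1.2150653.
Growth of 1 HUF over T: (1 + 0.0645)^2 = 1.1331602.
CIP: F = S · (grow DKK)/(grow HUF) = 0.015159 × 1.2150653/1.1331602 = 0.01625470 DKK per HUF.

0.016255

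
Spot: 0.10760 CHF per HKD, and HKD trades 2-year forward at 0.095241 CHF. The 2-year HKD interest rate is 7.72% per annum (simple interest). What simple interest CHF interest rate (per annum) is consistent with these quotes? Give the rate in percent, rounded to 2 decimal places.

1.09%

T = 2 years.
F/S = 0.095241/0.1076 = 0.8851394 = (growth of CHF) / (growth of HKD).
HKD growth factor: 1 + 0.0772×2 = 1.154400.
So the CHF growth factor = 1.0218049.
r = (1.0218049 − 1)/2 = 0.010902 → 1.09%.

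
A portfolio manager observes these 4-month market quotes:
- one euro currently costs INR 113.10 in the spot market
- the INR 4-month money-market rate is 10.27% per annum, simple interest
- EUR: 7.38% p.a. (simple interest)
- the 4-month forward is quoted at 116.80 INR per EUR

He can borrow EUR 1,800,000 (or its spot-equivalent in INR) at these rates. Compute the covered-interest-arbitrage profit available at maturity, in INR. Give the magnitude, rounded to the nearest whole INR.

INR 4,862,682

T = 4/12 years.
Route A — deposit EUR, sell forward: 1,800,000 × 1.024600 × 116.80 = INR 215,411,904.00.
Route B — convert at spot, deposit INR: 1,800,000 × 113.10 × 1.03423333333 = INR 210,549,222.00.
The quoted forward overvalues EUR, so borrow INR, buy EUR at spot, deposit the EUR at 7.38%, and sell the proceeds forward at 116.80.
Profit = 215,411,904.00 − 210,549,222.00 = INR 4,862,682.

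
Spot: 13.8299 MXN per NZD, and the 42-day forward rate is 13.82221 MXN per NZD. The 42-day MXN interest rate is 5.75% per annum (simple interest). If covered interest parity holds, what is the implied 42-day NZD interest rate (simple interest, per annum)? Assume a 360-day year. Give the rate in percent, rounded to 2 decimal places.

T = 42/360 years.
F/S = 13.82221/13.8299 = 0.9994440 = (growth of MXN) / (growth of NZD).
MXN growth factor: 1 + 0.0575×42/360 = 1.0067083.
That pins the NZD growth at 1.0072683.
r = (1.0072683 − 1)/(42/360) = 0.062300 → 6.23%.

6.23%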